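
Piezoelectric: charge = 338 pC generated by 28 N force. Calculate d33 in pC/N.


d33 = 338 / 28 = 12.1 pC/N

12.1


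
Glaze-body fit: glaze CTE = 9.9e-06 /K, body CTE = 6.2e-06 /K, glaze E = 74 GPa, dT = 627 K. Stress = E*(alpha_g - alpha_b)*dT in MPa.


Stress = 74*1000*(9.9e-06 - 6.2e-06)*627 = 171.7 MPa

171.7


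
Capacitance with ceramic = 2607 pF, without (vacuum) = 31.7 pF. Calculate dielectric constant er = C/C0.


er = 2607 / 31.7 = 82.24

82.24


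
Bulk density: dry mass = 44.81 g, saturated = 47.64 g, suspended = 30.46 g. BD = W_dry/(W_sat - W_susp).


BD = 44.81 / (47.64 - 30.46) = 44.81 / 17.18 = 2.608 g/cm^3

2.608


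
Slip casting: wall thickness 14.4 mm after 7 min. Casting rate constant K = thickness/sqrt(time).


K = 14.4 / sqrt(7) = 14.4 / 2.6458 = 5.443 mm/min^0.5

5.443


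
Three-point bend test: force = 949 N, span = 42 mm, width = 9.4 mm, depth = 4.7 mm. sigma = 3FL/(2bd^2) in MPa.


sigma = 3*949*42/(2*9.4*4.7^2) = 287.9 MPa

287.9


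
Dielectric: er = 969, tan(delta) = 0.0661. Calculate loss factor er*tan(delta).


Loss = 969 * 0.0661 = 64.051

64.051


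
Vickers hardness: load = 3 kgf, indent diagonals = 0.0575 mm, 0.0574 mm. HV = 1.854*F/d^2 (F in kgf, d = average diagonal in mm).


d_avg = (0.0575+0.0574)/2 = 0.05745 mm
HV = 1.854*3/0.05745^2 = 1685

1685


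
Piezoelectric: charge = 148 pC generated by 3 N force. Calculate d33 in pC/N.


d33 = 148 / 3 = 49.3 pC/N

49.3


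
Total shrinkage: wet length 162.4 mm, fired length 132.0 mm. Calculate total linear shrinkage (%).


TS = (162.4 - 132.0) / 162.4 * 100 = 18.72%

18.72


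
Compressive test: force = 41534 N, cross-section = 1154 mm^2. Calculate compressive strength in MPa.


CS = 41534 / 1154 = 36.0 MPa

36.0


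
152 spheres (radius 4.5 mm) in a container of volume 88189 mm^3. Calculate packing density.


V_sphere = 4/3*pi*4.5^3 = 381.7035 mm^3
Total V = 152*381.7035 = 58018.932 mm^3
PD = 58018.932 / 88189 = 0.658

0.658


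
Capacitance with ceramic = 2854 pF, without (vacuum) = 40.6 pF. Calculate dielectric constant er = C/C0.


er = 2854 / 40.6 = 70.3

70.3


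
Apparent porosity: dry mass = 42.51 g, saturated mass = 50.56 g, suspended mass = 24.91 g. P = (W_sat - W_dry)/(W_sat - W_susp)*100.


P = (50.56 - 42.51) / (50.56 - 24.91) * 100 = 8.05 / 25.65 * 100 = 31.4%

31.4


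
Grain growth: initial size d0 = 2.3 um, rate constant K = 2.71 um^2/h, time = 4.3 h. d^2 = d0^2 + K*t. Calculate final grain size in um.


d^2 = 2.3^2 + 2.71*4.3 = 16.943
d = sqrt(16.943) = 4.12 um

4.12


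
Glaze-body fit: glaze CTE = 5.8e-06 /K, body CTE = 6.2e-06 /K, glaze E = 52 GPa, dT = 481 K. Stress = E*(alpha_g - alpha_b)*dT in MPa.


Stress = 52*1000*(5.8e-06 - 6.2e-06)*481 = -10.0 MPa

-10.0


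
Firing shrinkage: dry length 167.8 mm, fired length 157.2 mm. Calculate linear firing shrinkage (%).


FS = (167.8 - 157.2) / 167.8 * 100 = 6.32%

6.32


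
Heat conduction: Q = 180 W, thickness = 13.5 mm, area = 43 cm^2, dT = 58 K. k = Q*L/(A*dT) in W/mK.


k = 180*13.5/1000/(43/10000*58) = 9.74 W/mK

9.74


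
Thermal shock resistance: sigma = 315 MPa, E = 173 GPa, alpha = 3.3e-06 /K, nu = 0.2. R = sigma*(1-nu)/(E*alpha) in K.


R = 315*(1-0.2)/(173*1000*3.3e-06) = 441 K

441


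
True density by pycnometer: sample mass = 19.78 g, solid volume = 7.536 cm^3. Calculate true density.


TD = 19.78 / 7.536 = 2.625 g/cm^3

2.625


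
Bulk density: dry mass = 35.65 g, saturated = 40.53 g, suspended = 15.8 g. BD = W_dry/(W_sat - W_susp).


BD = 35.65 / (40.53 - 15.8) = 35.65 / 24.73 = 1.442 g/cm^3

1.442


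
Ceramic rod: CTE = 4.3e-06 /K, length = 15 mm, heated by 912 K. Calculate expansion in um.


dL = 4.3e-06 * 15 * 912 * 1000 = 58.824 um

58.824


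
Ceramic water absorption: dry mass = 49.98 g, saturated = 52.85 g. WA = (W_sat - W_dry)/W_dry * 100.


WA = (52.85 - 49.98) / 49.98 * 100 = 5.74%

5.74


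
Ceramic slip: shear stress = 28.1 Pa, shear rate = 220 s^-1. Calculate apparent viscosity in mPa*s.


eta = tau/gamma * 1000 = 28.1/220 * 1000 = 127.7 mPa*s

127.7


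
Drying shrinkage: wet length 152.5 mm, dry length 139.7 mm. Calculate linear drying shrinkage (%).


DS = (152.5 - 139.7) / 152.5 * 100 = 8.39%

8.39


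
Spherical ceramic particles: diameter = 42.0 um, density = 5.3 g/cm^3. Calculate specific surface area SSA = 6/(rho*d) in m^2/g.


SSA = 6 / (5.3 * 42.0) = 0.027 m^2/g

0.027


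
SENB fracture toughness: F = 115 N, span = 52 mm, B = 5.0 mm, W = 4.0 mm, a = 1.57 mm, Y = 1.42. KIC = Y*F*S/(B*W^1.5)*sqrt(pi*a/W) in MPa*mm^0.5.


KIC = 1.42*115*52/(5.0*4.0^1.5)*sqrt(pi*1.57/4.0) = 235.74

235.74


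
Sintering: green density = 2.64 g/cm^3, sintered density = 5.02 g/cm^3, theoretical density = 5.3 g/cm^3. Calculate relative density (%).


Relative = 5.02 / 5.3 * 100 = 94.7%

94.7


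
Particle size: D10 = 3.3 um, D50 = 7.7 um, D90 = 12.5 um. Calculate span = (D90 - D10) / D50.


Span = (12.5 - 3.3) / 7.7 = 9.2 / 7.7 = 1.195

1.195


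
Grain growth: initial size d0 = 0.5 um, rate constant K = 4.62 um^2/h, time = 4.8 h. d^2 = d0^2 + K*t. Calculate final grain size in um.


d^2 = 0.5^2 + 4.62*4.8 = 22.426
d = sqrt(22.426) = 4.74 um

4.74


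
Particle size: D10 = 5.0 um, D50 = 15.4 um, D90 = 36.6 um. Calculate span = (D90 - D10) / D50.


Span = (36.6 - 5.0) / 15.4 = 31.6 / 15.4 = 2.052

2.052


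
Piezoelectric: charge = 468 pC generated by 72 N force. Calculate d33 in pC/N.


d33 = 468 / 72 = 6.5 pC/N

6.5


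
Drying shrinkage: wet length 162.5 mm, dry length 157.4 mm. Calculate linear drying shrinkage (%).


DS = (162.5 - 157.4) / 162.5 * 100 = 3.14%

3.14


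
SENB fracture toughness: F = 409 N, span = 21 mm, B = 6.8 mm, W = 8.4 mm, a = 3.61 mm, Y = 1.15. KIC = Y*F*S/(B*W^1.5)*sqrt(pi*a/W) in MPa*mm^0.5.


KIC = 1.15*409*21/(6.8*8.4^1.5)*sqrt(pi*3.61/8.4) = 69.33

69.33


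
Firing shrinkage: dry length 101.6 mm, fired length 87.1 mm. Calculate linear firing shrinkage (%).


FS = (101.6 - 87.1) / 101.6 * 100 = 14.27%

14.27


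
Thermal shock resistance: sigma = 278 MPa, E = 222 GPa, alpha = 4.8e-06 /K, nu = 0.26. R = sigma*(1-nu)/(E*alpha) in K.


R = 278*(1-0.26)/(222*1000*4.8e-06) = 193 K

193


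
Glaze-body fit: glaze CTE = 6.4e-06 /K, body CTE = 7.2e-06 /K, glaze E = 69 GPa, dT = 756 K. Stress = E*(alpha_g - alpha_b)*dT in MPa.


Stress = 69*1000*(6.4e-06 - 7.2e-06)*756 = -41.7 MPa

-41.7


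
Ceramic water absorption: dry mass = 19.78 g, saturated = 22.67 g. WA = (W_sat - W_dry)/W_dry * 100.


WA = (22.67 - 19.78) / 19.78 * 100 = 14.61%

14.61


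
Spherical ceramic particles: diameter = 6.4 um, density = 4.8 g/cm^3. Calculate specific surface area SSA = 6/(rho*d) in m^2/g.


SSA = 6 / (4.8 * 6.4) = 0.195 m^2/g

0.195


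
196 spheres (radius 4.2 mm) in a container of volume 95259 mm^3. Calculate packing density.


V_sphere = 4/3*pi*4.2^3 = 310.3391 mm^3
Total V = 196*310.3391 = 60826.4636 mm^3
PD = 60826.4636 / 95259 = 0.639

0.639


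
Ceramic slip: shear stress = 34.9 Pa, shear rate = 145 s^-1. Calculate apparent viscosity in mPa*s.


eta = tau/gamma * 1000 = 34.9/145 * 1000 = 240.7 mPa*s

240.7


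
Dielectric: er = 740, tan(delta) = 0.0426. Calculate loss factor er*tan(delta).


Loss = 740 * 0.0426 = 31.524

31.524


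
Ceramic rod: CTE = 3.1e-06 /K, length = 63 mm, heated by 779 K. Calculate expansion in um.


dL = 3.1e-06 * 63 * 779 * 1000 = 152.139 um

152.139


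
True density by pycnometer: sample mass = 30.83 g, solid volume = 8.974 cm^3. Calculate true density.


TD = 30.83 / 8.974 = 3.435 g/cm^3

3.435


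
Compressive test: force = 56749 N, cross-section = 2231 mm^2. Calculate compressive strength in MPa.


CS = 56749 / 2231 = 25.4 MPa

25.4


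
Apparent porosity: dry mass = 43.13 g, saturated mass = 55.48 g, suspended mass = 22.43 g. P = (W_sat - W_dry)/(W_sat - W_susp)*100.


P = (55.48 - 43.13) / (55.48 - 22.43) * 100 = 12.35 / 33.05 * 100 = 37.4%

37.4


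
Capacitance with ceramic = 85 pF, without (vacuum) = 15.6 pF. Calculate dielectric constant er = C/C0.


er = 85 / 15.6 = 5.45

5.45


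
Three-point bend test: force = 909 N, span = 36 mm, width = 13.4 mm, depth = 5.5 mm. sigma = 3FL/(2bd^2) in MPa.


sigma = 3*909*36/(2*13.4*5.5^2) = 121.1 MPa

121.1


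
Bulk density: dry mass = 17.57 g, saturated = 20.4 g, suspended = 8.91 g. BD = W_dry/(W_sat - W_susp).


BD = 17.57 / (20.4 - 8.91) = 17.57 / 11.49 = 1.529 g/cm^3

1.529


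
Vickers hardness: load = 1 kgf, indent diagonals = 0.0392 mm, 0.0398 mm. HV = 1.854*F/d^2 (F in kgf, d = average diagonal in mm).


d_avg = (0.0392+0.0398)/2 = 0.0395 mm
HV = 1.854*1/0.0395^2 = 1188

1188


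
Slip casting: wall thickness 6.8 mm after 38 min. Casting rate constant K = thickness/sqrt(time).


K = 6.8 / sqrt(38) = 6.8 / 6.1644 = 1.103 mm/min^0.5

1.103


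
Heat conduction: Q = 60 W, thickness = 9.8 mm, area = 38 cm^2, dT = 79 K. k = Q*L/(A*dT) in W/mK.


k = 60*9.8/1000/(38/10000*79) = 1.96 W/mK

1.96


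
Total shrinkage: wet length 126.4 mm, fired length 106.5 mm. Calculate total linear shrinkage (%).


TS = (126.4 - 106.5) / 126.4 * 100 = 15.74%

15.74


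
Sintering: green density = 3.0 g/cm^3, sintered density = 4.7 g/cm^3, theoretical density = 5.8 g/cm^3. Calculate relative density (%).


Relative = 4.7 / 5.8 * 100 = 81.0%

81.0


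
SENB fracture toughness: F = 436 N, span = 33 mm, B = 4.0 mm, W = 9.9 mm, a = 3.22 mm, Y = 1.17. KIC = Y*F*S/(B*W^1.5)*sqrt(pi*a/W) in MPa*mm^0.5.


KIC = 1.17*436*33/(4.0*9.9^1.5)*sqrt(pi*3.22/9.9) = 136.57

136.57


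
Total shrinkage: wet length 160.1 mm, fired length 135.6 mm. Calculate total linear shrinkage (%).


TS = (160.1 - 135.6) / 160.1 * 100 = 15.3%

15.3


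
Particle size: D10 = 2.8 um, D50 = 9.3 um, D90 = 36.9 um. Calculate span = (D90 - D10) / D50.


Span = (36.9 - 2.8) / 9.3 = 34.1 / 9.3 = 3.667

3.667


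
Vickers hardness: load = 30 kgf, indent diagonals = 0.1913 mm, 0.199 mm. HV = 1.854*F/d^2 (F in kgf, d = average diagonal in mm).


d_avg = (0.1913+0.199)/2 = 0.19515 mm
HV = 1.854*30/0.19515^2 = 1460

1460


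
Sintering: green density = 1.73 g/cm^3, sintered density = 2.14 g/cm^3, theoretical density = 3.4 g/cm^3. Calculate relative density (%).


Relative = 2.14 / 3.4 * 100 = 62.9%

62.9


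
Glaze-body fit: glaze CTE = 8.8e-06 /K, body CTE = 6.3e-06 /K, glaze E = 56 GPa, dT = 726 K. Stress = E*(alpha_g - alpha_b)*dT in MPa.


Stress = 56*1000*(8.8e-06 - 6.3e-06)*726 = 101.6 MPa

101.6


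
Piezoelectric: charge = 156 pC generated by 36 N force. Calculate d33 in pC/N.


d33 = 156 / 36 = 4.3 pC/N

4.3


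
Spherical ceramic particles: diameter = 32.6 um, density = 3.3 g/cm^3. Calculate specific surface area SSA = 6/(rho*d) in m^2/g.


SSA = 6 / (3.3 * 32.6) = 0.056 m^2/g

0.056


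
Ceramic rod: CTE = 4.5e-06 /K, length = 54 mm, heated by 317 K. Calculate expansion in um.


dL = 4.5e-06 * 54 * 317 * 1000 = 77.031 um

77.031


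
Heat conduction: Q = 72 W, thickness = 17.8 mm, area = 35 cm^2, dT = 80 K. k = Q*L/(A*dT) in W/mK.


k = 72*17.8/1000/(35/10000*80) = 4.58 W/mK

4.58


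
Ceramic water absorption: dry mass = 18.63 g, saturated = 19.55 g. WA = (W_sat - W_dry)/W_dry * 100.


WA = (19.55 - 18.63) / 18.63 * 100 = 4.94%

4.94


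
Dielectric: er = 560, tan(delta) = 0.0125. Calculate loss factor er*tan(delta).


Loss = 560 * 0.0125 = 7.0

7.0


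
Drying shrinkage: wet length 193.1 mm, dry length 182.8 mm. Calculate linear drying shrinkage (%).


DS = (193.1 - 182.8) / 193.1 * 100 = 5.33%

5.33


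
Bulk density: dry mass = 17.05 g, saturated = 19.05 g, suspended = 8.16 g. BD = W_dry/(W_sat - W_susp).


BD = 17.05 / (19.05 - 8.16) = 17.05 / 10.89 = 1.566 g/cm^3

1.566


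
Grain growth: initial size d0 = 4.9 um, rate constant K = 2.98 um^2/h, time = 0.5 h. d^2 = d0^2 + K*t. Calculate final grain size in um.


d^2 = 4.9^2 + 2.98*0.5 = 25.5
d = sqrt(25.5) = 5.05 um

5.05


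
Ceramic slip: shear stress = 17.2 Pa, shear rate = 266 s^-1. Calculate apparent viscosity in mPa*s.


eta = tau/gamma * 1000 = 17.2/266 * 1000 = 64.7 mPa*s

64.7


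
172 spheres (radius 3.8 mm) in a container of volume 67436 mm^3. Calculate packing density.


V_sphere = 4/3*pi*3.8^3 = 229.8473 mm^3
Total V = 172*229.8473 = 39533.7356 mm^3
PD = 39533.7356 / 67436 = 0.586

0.586


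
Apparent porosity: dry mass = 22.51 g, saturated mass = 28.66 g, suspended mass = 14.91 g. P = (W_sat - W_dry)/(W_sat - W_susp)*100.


P = (28.66 - 22.51) / (28.66 - 14.91) * 100 = 6.15 / 13.75 * 100 = 44.7%

44.7


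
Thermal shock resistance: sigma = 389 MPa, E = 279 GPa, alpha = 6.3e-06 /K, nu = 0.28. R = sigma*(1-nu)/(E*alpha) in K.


R = 389*(1-0.28)/(279*1000*6.3e-06) = 159 K

159


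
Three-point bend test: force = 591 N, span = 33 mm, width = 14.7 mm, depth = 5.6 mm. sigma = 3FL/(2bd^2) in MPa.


sigma = 3*591*33/(2*14.7*5.6^2) = 63.5 MPa

63.5


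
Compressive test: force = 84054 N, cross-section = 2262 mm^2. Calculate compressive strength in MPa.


CS = 84054 / 2262 = 37.2 MPa

37.2


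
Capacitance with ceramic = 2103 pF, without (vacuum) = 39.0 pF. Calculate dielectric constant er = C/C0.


er = 2103 / 39.0 = 53.92

53.92


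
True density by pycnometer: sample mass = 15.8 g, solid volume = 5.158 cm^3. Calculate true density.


TD = 15.8 / 5.158 = 3.063 g/cm^3

3.063


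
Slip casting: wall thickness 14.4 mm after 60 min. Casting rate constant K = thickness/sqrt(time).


K = 14.4 / sqrt(60) = 14.4 / 7.746 = 1.859 mm/min^0.5

1.859


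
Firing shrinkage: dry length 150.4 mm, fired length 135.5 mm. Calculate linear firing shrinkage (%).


FS = (150.4 - 135.5) / 150.4 * 100 = 9.91%

9.91


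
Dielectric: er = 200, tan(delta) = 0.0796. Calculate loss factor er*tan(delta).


Loss = 200 * 0.0796 = 15.92

15.92


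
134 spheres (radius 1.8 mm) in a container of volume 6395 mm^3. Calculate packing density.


V_sphere = 4/3*pi*1.8^3 = 24.429 mm^3
Total V = 134*24.429 = 3273.486 mm^3
PD = 3273.486 / 6395 = 0.512

0.512


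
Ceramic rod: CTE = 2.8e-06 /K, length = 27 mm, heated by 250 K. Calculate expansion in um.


dL = 2.8e-06 * 27 * 250 * 1000 = 18.9 um

18.9


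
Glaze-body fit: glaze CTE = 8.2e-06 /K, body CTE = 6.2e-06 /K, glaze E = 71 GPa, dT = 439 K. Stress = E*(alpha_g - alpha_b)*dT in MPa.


Stress = 71*1000*(8.2e-06 - 6.2e-06)*439 = 62.3 MPa

62.3


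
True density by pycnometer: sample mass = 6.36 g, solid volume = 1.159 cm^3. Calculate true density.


TD = 6.36 / 1.159 = 5.487 g/cm^3

5.487


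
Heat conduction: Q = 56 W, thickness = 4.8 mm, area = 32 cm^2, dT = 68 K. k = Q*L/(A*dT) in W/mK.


k = 56*4.8/1000/(32/10000*68) = 1.24 W/mK

1.24


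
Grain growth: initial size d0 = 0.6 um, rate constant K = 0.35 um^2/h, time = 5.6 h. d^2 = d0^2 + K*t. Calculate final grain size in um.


d^2 = 0.6^2 + 0.35*5.6 = 2.32
d = sqrt(2.32) = 1.52 um

1.52


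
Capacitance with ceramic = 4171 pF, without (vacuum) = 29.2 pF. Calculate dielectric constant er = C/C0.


er = 4171 / 29.2 = 142.84

142.84


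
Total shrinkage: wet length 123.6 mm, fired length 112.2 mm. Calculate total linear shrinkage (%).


TS = (123.6 - 112.2) / 123.6 * 100 = 9.22%

9.22


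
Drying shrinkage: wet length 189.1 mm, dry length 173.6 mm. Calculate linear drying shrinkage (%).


DS = (189.1 - 173.6) / 189.1 * 100 = 8.2%

8.2


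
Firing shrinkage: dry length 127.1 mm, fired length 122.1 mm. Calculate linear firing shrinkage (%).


FS = (127.1 - 122.1) / 127.1 * 100 = 3.93%

3.93


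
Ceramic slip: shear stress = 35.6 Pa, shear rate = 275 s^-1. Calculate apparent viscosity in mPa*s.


eta = tau/gamma * 1000 = 35.6/275 * 1000 = 129.5 mPa*s

129.5


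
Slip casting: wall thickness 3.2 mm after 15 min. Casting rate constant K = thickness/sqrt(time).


K = 3.2 / sqrt(15) = 3.2 / 3.873 = 0.826 mm/min^0.5

0.826


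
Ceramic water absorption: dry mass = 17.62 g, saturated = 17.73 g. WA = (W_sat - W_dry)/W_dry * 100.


WA = (17.73 - 17.62) / 17.62 * 100 = 0.62%

0.62


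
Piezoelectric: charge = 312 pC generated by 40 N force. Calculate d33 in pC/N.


d33 = 312 / 40 = 7.8 pC/N

7.8


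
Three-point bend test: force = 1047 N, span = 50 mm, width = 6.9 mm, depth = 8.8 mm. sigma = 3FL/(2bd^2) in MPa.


sigma = 3*1047*50/(2*6.9*8.8^2) = 147.0 MPa

147.0


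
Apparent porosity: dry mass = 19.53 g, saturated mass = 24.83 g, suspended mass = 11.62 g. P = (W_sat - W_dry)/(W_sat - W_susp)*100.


P = (24.83 - 19.53) / (24.83 - 11.62) * 100 = 5.3 / 13.21 * 100 = 40.1%

40.1


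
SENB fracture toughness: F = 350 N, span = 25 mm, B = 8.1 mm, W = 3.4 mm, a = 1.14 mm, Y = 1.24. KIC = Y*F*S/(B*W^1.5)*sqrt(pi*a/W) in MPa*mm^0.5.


KIC = 1.24*350*25/(8.1*3.4^1.5)*sqrt(pi*1.14/3.4) = 219.29

219.29


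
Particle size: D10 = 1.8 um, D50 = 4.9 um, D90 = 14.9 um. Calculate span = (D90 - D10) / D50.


Span = (14.9 - 1.8) / 4.9 = 13.1 / 4.9 = 2.673

2.673


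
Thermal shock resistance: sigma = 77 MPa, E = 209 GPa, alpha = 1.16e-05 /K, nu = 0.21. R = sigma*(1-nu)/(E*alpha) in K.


R = 77*(1-0.21)/(209*1000*1.16e-05) = 25 K

25


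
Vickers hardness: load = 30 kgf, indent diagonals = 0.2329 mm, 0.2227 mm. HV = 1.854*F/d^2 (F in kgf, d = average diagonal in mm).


d_avg = (0.2329+0.2227)/2 = 0.2278 mm
HV = 1.854*30/0.2278^2 = 1072

1072


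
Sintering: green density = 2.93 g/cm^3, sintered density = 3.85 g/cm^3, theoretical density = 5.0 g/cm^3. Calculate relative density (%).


Relative = 3.85 / 5.0 * 100 = 77.0%

77.0


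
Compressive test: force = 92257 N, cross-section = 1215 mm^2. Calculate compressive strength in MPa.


CS = 92257 / 1215 = 75.9 MPa

75.9


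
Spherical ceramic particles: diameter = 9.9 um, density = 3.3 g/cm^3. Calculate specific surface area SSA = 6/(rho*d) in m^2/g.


SSA = 6 / (3.3 * 9.9) = 0.184 m^2/g

0.184


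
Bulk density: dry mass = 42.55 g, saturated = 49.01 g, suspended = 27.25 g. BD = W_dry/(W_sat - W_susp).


BD = 42.55 / (49.01 - 27.25) = 42.55 / 21.76 = 1.955 g/cm^3

1.955


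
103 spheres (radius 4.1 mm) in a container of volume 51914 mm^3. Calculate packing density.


V_sphere = 4/3*pi*4.1^3 = 288.6956 mm^3
Total V = 103*288.6956 = 29735.6468 mm^3
PD = 29735.6468 / 51914 = 0.573

0.573


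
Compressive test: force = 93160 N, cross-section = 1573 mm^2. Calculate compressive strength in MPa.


CS = 93160 / 1573 = 59.2 MPa

59.2


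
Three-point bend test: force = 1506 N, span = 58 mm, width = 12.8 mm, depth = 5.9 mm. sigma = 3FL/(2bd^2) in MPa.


sigma = 3*1506*58/(2*12.8*5.9^2) = 294.1 MPa

294.1


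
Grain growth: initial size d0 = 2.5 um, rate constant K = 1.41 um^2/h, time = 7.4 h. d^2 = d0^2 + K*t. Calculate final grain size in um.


d^2 = 2.5^2 + 1.41*7.4 = 16.684
d = sqrt(16.684) = 4.08 um

4.08


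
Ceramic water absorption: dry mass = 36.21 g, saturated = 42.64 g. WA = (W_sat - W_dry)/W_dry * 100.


WA = (42.64 - 36.21) / 36.21 * 100 = 17.76%

17.76


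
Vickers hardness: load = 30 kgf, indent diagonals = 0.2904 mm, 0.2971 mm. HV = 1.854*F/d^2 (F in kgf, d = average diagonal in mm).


d_avg = (0.2904+0.2971)/2 = 0.29375 mm
HV = 1.854*30/0.29375^2 = 645

645


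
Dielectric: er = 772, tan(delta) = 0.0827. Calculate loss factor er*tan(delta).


Loss = 772 * 0.0827 = 63.844

63.844


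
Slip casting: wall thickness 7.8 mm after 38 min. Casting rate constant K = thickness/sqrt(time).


K = 7.8 / sqrt(38) = 7.8 / 6.1644 = 1.265 mm/min^0.5

1.265


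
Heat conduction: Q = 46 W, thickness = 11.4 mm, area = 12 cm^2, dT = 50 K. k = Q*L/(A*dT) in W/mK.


k = 46*11.4/1000/(12/10000*50) = 8.74 W/mK

8.74


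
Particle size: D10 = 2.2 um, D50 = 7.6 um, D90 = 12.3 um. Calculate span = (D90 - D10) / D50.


Span = (12.3 - 2.2) / 7.6 = 10.1 / 7.6 = 1.329

1.329


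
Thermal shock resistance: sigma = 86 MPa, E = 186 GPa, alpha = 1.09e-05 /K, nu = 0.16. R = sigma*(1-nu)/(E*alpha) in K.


R = 86*(1-0.16)/(186*1000*1.09e-05) = 36 K

36


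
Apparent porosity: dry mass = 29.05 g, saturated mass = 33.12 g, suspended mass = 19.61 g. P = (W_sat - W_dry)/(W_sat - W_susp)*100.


P = (33.12 - 29.05) / (33.12 - 19.61) * 100 = 4.07 / 13.51 * 100 = 30.1%

30.1


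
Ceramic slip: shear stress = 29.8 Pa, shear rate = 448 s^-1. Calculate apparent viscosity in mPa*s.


eta = tau/gamma * 1000 = 29.8/448 * 1000 = 66.5 mPa*s

66.5


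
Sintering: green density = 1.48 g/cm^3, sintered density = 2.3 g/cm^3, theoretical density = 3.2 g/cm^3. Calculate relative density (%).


Relative = 2.3 / 3.2 * 100 = 71.9%

71.9


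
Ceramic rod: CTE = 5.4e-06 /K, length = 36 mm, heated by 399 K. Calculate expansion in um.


dL = 5.4e-06 * 36 * 399 * 1000 = 77.566 um

77.566


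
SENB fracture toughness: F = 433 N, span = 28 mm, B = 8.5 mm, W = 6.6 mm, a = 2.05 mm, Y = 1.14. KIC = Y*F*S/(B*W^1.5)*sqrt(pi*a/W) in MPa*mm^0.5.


KIC = 1.14*433*28/(8.5*6.6^1.5)*sqrt(pi*2.05/6.6) = 94.73

94.73


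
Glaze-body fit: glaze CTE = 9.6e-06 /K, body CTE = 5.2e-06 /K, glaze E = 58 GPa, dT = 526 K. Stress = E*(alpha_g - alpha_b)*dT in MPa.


Stress = 58*1000*(9.6e-06 - 5.2e-06)*526 = 134.2 MPa

134.2


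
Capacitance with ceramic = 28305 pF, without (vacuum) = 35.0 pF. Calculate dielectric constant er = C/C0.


er = 28305 / 35.0 = 808.71

808.71


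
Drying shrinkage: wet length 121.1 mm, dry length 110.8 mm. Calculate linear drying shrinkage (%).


DS = (121.1 - 110.8) / 121.1 * 100 = 8.51%

8.51


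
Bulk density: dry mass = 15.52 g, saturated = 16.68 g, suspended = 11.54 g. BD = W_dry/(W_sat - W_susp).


BD = 15.52 / (16.68 - 11.54) = 15.52 / 5.14 = 3.019 g/cm^3

3.019


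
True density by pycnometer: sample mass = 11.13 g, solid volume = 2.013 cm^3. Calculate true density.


TD = 11.13 / 2.013 = 5.529 g/cm^3

5.529


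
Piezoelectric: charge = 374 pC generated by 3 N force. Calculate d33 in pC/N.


d33 = 374 / 3 = 124.7 pC/N

124.7


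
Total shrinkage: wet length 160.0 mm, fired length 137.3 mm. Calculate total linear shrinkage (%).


TS = (160.0 - 137.3) / 160.0 * 100 = 14.19%

14.19


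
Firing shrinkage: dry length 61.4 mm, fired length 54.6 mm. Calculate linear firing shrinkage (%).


FS = (61.4 - 54.6) / 61.4 * 100 = 11.07%

11.07


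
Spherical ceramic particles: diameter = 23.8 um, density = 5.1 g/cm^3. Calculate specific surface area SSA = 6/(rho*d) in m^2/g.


SSA = 6 / (5.1 * 23.8) = 0.049 m^2/g

0.049


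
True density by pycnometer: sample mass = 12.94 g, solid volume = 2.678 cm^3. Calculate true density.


TD = 12.94 / 2.678 = 4.832 g/cm^3

4.832


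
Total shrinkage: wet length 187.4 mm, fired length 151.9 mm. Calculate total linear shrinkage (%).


TS = (187.4 - 151.9) / 187.4 * 100 = 18.94%

18.94


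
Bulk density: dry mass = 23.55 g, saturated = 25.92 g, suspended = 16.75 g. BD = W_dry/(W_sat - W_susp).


BD = 23.55 / (25.92 - 16.75) = 23.55 / 9.17 = 2.568 g/cm^3

2.568


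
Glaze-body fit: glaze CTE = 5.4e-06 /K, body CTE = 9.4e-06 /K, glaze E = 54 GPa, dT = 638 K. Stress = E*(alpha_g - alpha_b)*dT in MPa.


Stress = 54*1000*(5.4e-06 - 9.4e-06)*638 = -137.8 MPa

-137.8


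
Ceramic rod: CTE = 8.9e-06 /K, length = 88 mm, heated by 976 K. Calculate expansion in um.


dL = 8.9e-06 * 88 * 976 * 1000 = 764.403 um

764.403


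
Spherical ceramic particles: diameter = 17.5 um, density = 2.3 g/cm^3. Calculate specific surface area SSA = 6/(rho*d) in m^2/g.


SSA = 6 / (2.3 * 17.5) = 0.149 m^2/g

0.149


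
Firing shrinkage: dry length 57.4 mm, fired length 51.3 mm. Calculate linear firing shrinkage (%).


FS = (57.4 - 51.3) / 57.4 * 100 = 10.63%

10.63


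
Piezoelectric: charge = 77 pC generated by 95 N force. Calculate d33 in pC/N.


d33 = 77 / 95 = 0.8 pC/N

0.8


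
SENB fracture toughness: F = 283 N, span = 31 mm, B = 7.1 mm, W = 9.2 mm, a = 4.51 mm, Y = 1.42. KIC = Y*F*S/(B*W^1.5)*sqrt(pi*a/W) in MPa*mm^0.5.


KIC = 1.42*283*31/(7.1*9.2^1.5)*sqrt(pi*4.51/9.2) = 78.03

78.03


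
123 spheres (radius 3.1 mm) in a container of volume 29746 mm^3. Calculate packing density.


V_sphere = 4/3*pi*3.1^3 = 124.7882 mm^3
Total V = 123*124.7882 = 15348.9486 mm^3
PD = 15348.9486 / 29746 = 0.516

0.516


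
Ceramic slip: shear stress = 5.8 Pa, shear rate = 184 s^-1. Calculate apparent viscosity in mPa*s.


eta = tau/gamma * 1000 = 5.8/184 * 1000 = 31.5 mPa*s

31.5


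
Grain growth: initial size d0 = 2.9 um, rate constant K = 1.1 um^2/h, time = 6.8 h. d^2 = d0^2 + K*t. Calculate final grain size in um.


d^2 = 2.9^2 + 1.1*6.8 = 15.89
d = sqrt(15.89) = 3.99 um

3.99


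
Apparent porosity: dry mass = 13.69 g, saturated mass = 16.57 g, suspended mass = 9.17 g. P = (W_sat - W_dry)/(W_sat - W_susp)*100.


P = (16.57 - 13.69) / (16.57 - 9.17) * 100 = 2.88 / 7.4 * 100 = 38.9%

38.9


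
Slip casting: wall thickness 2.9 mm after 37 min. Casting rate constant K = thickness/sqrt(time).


K = 2.9 / sqrt(37) = 2.9 / 6.0828 = 0.477 mm/min^0.5

0.477


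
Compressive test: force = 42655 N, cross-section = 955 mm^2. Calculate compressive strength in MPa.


CS = 42655 / 955 = 44.7 MPa

44.7


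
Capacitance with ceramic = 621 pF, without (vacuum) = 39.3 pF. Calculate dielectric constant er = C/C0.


er = 621 / 39.3 = 15.8

15.8


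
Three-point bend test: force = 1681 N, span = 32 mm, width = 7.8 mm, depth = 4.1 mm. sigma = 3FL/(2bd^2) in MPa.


sigma = 3*1681*32/(2*7.8*4.1^2) = 615.4 MPa

615.4


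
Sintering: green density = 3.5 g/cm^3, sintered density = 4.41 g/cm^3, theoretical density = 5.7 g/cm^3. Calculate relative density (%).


Relative = 4.41 / 5.7 * 100 = 77.4%

77.4


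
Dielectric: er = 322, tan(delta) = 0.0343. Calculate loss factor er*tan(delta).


Loss = 322 * 0.0343 = 11.045

11.045


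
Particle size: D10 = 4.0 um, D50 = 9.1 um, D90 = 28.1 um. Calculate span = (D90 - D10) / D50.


Span = (28.1 - 4.0) / 9.1 = 24.1 / 9.1 = 2.648

2.648


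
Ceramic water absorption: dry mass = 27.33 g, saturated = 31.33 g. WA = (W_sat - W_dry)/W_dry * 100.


WA = (31.33 - 27.33) / 27.33 * 100 = 14.64%

14.64


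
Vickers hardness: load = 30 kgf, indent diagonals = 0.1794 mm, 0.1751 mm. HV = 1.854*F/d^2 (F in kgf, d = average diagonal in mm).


d_avg = (0.1794+0.1751)/2 = 0.17725 mm
HV = 1.854*30/0.17725^2 = 1770

1770


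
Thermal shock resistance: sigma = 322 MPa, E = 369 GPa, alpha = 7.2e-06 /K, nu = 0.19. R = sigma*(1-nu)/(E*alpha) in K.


R = 322*(1-0.19)/(369*1000*7.2e-06) = 98 K

98


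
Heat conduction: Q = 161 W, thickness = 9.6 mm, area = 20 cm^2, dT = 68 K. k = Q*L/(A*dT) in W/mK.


k = 161*9.6/1000/(20/10000*68) = 11.36 W/mK

11.36


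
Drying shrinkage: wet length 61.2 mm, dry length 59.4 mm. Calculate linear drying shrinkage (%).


DS = (61.2 - 59.4) / 61.2 * 100 = 2.94%

2.94


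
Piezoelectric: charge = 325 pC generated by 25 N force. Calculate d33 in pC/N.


d33 = 325 / 25 = 13.0 pC/N

13.0


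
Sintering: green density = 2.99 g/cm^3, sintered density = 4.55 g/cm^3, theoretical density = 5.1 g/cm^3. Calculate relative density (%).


Relative = 4.55 / 5.1 * 100 = 89.2%

89.2


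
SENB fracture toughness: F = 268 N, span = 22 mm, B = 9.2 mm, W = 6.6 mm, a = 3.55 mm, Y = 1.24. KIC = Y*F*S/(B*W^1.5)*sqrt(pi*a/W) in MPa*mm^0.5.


KIC = 1.24*268*22/(9.2*6.6^1.5)*sqrt(pi*3.55/6.6) = 60.92

60.92


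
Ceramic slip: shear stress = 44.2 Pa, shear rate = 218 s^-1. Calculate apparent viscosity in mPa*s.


eta = tau/gamma * 1000 = 44.2/218 * 1000 = 202.8 mPa*s

202.8


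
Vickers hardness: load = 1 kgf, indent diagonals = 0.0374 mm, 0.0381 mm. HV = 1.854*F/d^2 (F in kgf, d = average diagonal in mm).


d_avg = (0.0374+0.0381)/2 = 0.03775 mm
HV = 1.854*1/0.03775^2 = 1301

1301


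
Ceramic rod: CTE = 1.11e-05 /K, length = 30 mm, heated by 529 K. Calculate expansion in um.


dL = 1.11e-05 * 30 * 529 * 1000 = 176.157 um

176.157


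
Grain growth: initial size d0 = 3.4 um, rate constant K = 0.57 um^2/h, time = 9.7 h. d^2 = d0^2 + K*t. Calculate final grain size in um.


d^2 = 3.4^2 + 0.57*9.7 = 17.089
d = sqrt(17.089) = 4.13 um

4.13


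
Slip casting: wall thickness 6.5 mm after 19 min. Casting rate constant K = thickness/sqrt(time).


K = 6.5 / sqrt(19) = 6.5 / 4.3589 = 1.491 mm/min^0.5

1.491


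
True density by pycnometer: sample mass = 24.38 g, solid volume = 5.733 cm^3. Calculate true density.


TD = 24.38 / 5.733 = 4.253 g/cm^3

4.253


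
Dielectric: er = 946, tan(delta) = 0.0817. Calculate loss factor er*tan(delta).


Loss = 946 * 0.0817 = 77.288

77.288


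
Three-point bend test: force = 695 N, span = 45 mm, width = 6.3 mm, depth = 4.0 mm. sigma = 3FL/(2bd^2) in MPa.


sigma = 3*695*45/(2*6.3*4.0^2) = 465.4 MPa

465.4


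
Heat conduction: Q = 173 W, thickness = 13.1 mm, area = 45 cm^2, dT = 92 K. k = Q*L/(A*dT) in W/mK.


k = 173*13.1/1000/(45/10000*92) = 5.47 W/mK

5.47


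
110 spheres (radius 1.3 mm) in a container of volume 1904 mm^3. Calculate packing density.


V_sphere = 4/3*pi*1.3^3 = 9.2028 mm^3
Total V = 110*9.2028 = 1012.308 mm^3
PD = 1012.308 / 1904 = 0.532

0.532


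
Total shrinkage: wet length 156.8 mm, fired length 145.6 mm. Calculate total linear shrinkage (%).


TS = (156.8 - 145.6) / 156.8 * 100 = 7.14%

7.14


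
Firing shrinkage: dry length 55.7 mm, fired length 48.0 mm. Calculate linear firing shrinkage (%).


FS = (55.7 - 48.0) / 55.7 * 100 = 13.82%

13.82


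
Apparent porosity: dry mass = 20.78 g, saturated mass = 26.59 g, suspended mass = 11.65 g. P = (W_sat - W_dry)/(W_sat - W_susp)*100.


P = (26.59 - 20.78) / (26.59 - 11.65) * 100 = 5.81 / 14.94 * 100 = 38.9%

38.9


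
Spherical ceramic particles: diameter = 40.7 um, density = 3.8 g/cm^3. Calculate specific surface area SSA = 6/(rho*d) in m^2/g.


SSA = 6 / (3.8 * 40.7) = 0.039 m^2/g

0.039


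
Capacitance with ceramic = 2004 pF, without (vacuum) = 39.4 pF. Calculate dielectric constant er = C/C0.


er = 2004 / 39.4 = 50.86

50.86


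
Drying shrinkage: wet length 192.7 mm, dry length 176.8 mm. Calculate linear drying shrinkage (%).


DS = (192.7 - 176.8) / 192.7 * 100 = 8.25%

8.25


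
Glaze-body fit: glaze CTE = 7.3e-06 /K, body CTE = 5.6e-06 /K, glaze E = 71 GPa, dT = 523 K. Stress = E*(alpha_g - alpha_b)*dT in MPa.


Stress = 71*1000*(7.3e-06 - 5.6e-06)*523 = 63.1 MPa

63.1


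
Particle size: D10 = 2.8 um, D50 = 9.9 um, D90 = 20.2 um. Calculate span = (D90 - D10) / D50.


Span = (20.2 - 2.8) / 9.9 = 17.4 / 9.9 = 1.758

1.758


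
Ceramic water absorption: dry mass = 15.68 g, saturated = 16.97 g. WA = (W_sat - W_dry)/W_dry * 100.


WA = (16.97 - 15.68) / 15.68 * 100 = 8.23%

8.23


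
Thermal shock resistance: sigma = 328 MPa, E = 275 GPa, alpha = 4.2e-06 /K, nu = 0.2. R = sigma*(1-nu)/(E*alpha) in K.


R = 328*(1-0.2)/(275*1000*4.2e-06) = 227 K

227


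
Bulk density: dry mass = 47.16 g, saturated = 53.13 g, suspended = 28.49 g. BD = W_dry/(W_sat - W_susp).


BD = 47.16 / (53.13 - 28.49) = 47.16 / 24.64 = 1.914 g/cm^3

1.914


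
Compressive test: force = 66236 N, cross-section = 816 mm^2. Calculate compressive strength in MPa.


CS = 66236 / 816 = 81.2 MPa

81.2


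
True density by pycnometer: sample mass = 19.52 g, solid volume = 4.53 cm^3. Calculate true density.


TD = 19.52 / 4.53 = 4.309 g/cm^3

4.309


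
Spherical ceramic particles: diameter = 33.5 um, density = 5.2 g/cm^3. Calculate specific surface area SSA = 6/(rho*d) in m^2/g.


SSA = 6 / (5.2 * 33.5) = 0.034 m^2/g

0.034


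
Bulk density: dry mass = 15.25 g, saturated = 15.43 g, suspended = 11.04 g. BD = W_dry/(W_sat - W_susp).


BD = 15.25 / (15.43 - 11.04) = 15.25 / 4.39 = 3.474 g/cm^3

3.474


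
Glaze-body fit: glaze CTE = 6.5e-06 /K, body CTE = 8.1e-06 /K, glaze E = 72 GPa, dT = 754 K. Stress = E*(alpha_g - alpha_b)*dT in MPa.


Stress = 72*1000*(6.5e-06 - 8.1e-06)*754 = -86.9 MPa

-86.9


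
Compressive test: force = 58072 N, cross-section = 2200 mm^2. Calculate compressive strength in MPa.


CS = 58072 / 2200 = 26.4 MPa

26.4


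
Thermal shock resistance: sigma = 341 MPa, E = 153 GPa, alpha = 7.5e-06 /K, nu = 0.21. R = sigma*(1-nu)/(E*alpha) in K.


R = 341*(1-0.21)/(153*1000*7.5e-06) = 235 K

235


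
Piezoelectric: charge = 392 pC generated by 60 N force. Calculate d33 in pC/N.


d33 = 392 / 60 = 6.5 pC/N

6.5


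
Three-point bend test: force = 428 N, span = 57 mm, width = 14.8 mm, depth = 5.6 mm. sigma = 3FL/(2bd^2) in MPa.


sigma = 3*428*57/(2*14.8*5.6^2) = 78.8 MPa

78.8


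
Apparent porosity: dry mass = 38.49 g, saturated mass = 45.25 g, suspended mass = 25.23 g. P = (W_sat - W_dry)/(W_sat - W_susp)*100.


P = (45.25 - 38.49) / (45.25 - 25.23) * 100 = 6.76 / 20.02 * 100 = 33.8%

33.8


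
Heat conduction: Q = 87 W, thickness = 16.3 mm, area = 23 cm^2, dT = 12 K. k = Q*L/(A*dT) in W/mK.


k = 87*16.3/1000/(23/10000*12) = 51.38 W/mK

51.38


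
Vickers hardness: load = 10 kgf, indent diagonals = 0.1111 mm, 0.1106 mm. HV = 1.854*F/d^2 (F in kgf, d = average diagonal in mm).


d_avg = (0.1111+0.1106)/2 = 0.11085 mm
HV = 1.854*10/0.11085^2 = 1509

1509


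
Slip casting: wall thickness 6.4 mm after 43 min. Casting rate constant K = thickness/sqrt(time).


K = 6.4 / sqrt(43) = 6.4 / 6.5574 = 0.976 mm/min^0.5

0.976


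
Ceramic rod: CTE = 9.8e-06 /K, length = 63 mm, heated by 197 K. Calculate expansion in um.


dL = 9.8e-06 * 63 * 197 * 1000 = 121.628 um

121.628


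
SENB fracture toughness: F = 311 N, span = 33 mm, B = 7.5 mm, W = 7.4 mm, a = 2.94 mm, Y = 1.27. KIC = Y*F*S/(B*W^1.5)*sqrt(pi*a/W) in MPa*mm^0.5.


KIC = 1.27*311*33/(7.5*7.4^1.5)*sqrt(pi*2.94/7.4) = 96.45

96.45


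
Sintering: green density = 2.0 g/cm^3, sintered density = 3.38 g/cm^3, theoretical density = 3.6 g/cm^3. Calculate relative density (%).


Relative = 3.38 / 3.6 * 100 = 93.9%

93.9


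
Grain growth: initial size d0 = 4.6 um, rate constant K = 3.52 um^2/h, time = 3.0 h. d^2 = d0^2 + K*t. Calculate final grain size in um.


d^2 = 4.6^2 + 3.52*3.0 = 31.72
d = sqrt(31.72) = 5.63 um

5.63


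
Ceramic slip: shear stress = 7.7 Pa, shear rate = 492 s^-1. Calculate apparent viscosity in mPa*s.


eta = tau/gamma * 1000 = 7.7/492 * 1000 = 15.7 mPa*s

15.7


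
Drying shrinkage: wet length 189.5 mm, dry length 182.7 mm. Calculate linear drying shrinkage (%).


DS = (189.5 - 182.7) / 189.5 * 100 = 3.59%

3.59


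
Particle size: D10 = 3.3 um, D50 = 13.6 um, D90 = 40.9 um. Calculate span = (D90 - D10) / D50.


Span = (40.9 - 3.3) / 13.6 = 37.6 / 13.6 = 2.765

2.765


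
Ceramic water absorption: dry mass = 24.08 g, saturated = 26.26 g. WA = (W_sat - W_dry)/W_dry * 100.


WA = (26.26 - 24.08) / 24.08 * 100 = 9.05%

9.05


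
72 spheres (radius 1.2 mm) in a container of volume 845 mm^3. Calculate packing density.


V_sphere = 4/3*pi*1.2^3 = 7.2382 mm^3
Total V = 72*7.2382 = 521.1504 mm^3
PD = 521.1504 / 845 = 0.617

0.617


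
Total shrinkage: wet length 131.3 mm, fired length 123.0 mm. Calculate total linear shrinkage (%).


TS = (131.3 - 123.0) / 131.3 * 100 = 6.32%

6.32


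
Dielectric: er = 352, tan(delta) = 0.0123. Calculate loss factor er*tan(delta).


Loss = 352 * 0.0123 = 4.33

4.33


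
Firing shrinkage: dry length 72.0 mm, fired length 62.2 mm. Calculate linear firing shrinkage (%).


FS = (72.0 - 62.2) / 72.0 * 100 = 13.61%

13.61


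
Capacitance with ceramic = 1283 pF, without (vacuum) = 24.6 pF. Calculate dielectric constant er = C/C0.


er = 1283 / 24.6 = 52.15

52.15


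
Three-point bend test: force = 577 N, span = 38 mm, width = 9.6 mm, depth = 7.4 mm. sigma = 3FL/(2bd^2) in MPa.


sigma = 3*577*38/(2*9.6*7.4^2) = 62.6 MPa

62.6


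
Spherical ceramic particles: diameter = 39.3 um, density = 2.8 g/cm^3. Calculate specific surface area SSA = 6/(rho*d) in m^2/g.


SSA = 6 / (2.8 * 39.3) = 0.055 m^2/g

0.055


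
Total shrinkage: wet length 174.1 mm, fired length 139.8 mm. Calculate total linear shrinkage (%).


TS = (174.1 - 139.8) / 174.1 * 100 = 19.7%

19.7


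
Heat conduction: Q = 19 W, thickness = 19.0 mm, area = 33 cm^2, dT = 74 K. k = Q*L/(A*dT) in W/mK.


k = 19*19.0/1000/(33/10000*74) = 1.48 W/mK

1.48


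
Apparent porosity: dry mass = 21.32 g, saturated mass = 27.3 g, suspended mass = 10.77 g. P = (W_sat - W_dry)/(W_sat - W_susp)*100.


P = (27.3 - 21.32) / (27.3 - 10.77) * 100 = 5.98 / 16.53 * 100 = 36.2%

36.2


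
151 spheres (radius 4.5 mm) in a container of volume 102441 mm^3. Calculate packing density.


V_sphere = 4/3*pi*4.5^3 = 381.7035 mm^3
Total V = 151*381.7035 = 57637.2285 mm^3
PD = 57637.2285 / 102441 = 0.563

0.563


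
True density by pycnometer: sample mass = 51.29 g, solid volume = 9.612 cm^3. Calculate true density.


TD = 51.29 / 9.612 = 5.336 g/cm^3

5.336


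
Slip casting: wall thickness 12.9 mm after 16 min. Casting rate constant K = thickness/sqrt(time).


K = 12.9 / sqrt(16) = 12.9 / 4.0 = 3.225 mm/min^0.5

3.225


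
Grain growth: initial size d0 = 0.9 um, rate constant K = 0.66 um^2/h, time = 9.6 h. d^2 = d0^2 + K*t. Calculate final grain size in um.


d^2 = 0.9^2 + 0.66*9.6 = 7.146
d = sqrt(7.146) = 2.67 um

2.67


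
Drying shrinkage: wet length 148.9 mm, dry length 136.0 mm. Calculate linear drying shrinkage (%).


DS = (148.9 - 136.0) / 148.9 * 100 = 8.66%

8.66


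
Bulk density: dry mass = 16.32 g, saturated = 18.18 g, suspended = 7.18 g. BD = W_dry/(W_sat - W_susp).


BD = 16.32 / (18.18 - 7.18) = 16.32 / 11.0 = 1.484 g/cm^3

1.484


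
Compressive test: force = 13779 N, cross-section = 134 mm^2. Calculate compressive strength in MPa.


CS = 13779 / 134 = 102.8 MPa

102.8


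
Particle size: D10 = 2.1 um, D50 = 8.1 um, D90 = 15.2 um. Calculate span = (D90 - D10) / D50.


Span = (15.2 - 2.1) / 8.1 = 13.1 / 8.1 = 1.617

1.617


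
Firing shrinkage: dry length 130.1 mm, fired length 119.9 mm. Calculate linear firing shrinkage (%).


FS = (130.1 - 119.9) / 130.1 * 100 = 7.84%

7.84


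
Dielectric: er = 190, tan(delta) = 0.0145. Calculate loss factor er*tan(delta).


Loss = 190 * 0.0145 = 2.755

2.755


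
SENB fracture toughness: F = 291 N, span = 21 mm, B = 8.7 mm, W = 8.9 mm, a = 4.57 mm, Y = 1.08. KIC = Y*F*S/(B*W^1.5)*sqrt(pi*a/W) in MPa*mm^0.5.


KIC = 1.08*291*21/(8.7*8.9^1.5)*sqrt(pi*4.57/8.9) = 36.29

36.29


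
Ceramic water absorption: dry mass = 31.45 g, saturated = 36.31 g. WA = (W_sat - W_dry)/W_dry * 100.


WA = (36.31 - 31.45) / 31.45 * 100 = 15.45%

15.45


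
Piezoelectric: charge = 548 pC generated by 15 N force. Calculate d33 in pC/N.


d33 = 548 / 15 = 36.5 pC/N

36.5


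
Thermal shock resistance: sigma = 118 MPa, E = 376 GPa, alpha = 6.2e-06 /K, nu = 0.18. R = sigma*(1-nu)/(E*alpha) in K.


R = 118*(1-0.18)/(376*1000*6.2e-06) = 42 K

42


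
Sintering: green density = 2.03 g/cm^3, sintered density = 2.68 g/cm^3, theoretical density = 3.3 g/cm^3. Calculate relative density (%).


Relative = 2.68 / 3.3 * 100 = 81.2%

81.2
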